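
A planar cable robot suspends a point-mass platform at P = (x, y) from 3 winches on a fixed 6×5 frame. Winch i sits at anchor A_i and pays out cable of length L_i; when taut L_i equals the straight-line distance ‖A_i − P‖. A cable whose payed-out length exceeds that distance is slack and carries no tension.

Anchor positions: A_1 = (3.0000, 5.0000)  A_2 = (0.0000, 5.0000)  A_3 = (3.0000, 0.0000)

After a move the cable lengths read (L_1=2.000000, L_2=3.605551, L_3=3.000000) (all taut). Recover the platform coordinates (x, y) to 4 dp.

(3.0000, 3.0000)

each cable: (A_i−P)·(A_i−P) = L_i²; let q_i = ‖A_i‖²−L_i²
q_1 = 9.0000+25.0000−4.0000 = 30.0000
row 1: 6.0000x + 0.0000y = 18.0000  (q_2=12.0000)
row 2: 0.0000x + 10.0000y = 30.0000  (q_3=0.0000)
Cramer on rows 1–2 → x = 3.0000, y = 3.0000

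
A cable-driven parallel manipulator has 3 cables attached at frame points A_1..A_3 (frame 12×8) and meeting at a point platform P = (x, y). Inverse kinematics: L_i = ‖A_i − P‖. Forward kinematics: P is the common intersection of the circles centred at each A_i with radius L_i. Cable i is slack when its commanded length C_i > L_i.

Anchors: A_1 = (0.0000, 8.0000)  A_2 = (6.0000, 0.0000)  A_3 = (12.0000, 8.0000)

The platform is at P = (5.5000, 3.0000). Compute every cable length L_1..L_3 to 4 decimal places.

L_1 = √((0.0000−5.5000)² + (8.0000−3.0000)²) = 7.4330
L_2 = √((6.0000−5.5000)² + (0.0000−3.0000)²) = 3.0414
L_3 = √((12.0000−5.5000)² + (8.0000−3.0000)²) = 8.2006

(7.4330, 3.0414, 8.2006)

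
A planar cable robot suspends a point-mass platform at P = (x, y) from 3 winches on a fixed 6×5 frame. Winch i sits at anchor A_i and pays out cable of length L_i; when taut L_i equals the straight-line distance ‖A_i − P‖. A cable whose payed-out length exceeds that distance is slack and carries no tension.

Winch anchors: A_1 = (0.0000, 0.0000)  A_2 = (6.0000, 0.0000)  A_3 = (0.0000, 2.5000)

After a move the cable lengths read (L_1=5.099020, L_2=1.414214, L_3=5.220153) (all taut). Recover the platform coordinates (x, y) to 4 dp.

circle eqns → linear via eq_j − eq_1; set c_j = A_j·A_j − L_j²
c_1 = 0.0000+0.0000−26.0000 = -26.0000
-12.0000·x + 0.0000·y = c_1−c_2 = -60.0000
0.0000·x − 5.0000·y = c_1−c_3 = -5.0000
solve first two rows → x=5.0000, y=1.0000

(5.0000, 1.0000)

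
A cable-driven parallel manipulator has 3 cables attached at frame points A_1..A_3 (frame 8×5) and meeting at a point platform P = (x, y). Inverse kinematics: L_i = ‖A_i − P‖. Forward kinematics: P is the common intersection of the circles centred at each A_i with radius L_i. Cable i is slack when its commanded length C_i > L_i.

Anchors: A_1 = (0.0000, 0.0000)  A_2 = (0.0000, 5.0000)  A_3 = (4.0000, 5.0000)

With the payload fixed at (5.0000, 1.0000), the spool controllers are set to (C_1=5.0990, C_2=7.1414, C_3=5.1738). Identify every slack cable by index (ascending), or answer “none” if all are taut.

cable 1: √((-5.0000)²+(-1.0000)²)=5.0990, C_1=5.0990: taut
cable 2: √((-5.0000)²+(4.0000)²)=6.4031, C_2=7.1414: slack
cable 3: √((-1.0000)²+(4.0000)²)=4.1231, C_3=5.1738: slack

2, 3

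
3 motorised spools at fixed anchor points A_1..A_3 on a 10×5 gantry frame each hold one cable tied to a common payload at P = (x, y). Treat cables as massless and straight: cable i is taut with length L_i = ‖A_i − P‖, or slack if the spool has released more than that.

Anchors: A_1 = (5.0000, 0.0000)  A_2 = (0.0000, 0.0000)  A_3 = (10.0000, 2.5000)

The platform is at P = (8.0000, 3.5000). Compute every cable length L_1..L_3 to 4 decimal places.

cable 1: Δx=-3.0000, Δy=-3.5000; L_1 = √(Δx²+Δy²) = 4.6098
cable 2: Δx=-8.0000, Δy=-3.5000; L_2 = √(Δx²+Δy²) = 8.7321
cable 3: Δx=2.0000, Δy=-1.0000; L_3 = √(Δx²+Δy²) = 2.2361

(4.6098, 8.7321, 2.2361)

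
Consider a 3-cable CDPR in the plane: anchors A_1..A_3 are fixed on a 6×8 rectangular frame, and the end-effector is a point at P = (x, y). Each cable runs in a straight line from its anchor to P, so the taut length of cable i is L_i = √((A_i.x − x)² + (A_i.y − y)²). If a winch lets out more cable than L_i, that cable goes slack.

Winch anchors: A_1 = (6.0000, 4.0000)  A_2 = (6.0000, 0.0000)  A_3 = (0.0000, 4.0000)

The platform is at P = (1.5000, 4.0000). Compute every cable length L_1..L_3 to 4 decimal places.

(4.5000, 6.0208, 1.5000)

L_1 = √((6.0000−1.5000)² + (4.0000−4.0000)²) = 4.5000
L_2 = √((6.0000−1.5000)² + (0.0000−4.0000)²) = 6.0208
L_3 = √((0.0000−1.5000)² + (4.0000−4.0000)²) = 1.5000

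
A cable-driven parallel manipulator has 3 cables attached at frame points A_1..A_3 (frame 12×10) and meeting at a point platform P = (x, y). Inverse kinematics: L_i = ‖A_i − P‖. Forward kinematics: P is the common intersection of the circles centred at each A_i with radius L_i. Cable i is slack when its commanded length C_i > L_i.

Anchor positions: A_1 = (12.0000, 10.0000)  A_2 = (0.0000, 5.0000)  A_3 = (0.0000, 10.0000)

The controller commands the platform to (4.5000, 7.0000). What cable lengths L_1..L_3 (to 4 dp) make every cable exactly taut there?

(8.0777, 4.9244, 5.4083)

cable 1: Δx=7.5000, Δy=3.0000; L_1 = √(Δx²+Δy²) = 8.0777
cable 2: Δx=-4.5000, Δy=-2.0000; L_2 = √(Δx²+Δy²) = 4.9244
cable 3: Δx=-4.5000, Δy=3.0000; L_3 = √(Δx²+Δy²) = 5.4083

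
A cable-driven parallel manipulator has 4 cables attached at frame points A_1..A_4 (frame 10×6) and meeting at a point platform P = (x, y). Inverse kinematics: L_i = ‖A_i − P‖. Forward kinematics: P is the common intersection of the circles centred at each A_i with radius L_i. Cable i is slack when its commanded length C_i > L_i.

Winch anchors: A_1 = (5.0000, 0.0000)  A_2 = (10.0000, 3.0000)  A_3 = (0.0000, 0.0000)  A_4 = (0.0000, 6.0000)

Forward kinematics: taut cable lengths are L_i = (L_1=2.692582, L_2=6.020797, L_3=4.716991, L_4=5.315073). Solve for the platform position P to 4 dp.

each cable: (A_i−P)·(A_i−P) = L_i²; let c_i = ‖A_i‖²−L_i²
c_1 = 25.0000+0.0000−7.2500 = 17.7500
row 1: -10.0000x − 6.0000y = -55.0000  (c_2=72.7500)
row 2: 10.0000x + 0.0000y = 40.0000  (c_3=-22.2500)
row 3: 10.0000x − 12.0000y = 10.0000  (c_4=7.7500)
Cramer on rows 1–2 → x = 4.0000, y = 2.5000
check cable 4: ‖A_4−P‖² = 28.2500 ≈ L_4² = 28.2500 ✓

(4.0000, 2.5000)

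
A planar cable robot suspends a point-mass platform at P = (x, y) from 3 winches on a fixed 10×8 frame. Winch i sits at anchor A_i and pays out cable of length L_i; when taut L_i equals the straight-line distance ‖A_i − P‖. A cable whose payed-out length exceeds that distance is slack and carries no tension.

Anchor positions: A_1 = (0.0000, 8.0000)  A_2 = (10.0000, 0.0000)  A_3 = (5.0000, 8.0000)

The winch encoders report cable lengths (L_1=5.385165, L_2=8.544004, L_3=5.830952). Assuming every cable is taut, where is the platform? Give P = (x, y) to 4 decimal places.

(2.0000, 3.0000)

each cable: (A_i−P)·(A_i−P) = L_i²; let k_i = ‖A_i‖²−L_i²
k_1 = 0.0000+64.0000−29.0000 = 35.0000
row 1: -20.0000x + 16.0000y = 8.0000  (k_2=27.0000)
row 2: -10.0000x + 0.0000y = -20.0000  (k_3=55.0000)
Cramer on rows 1–2 → x = 2.0000, y = 3.0000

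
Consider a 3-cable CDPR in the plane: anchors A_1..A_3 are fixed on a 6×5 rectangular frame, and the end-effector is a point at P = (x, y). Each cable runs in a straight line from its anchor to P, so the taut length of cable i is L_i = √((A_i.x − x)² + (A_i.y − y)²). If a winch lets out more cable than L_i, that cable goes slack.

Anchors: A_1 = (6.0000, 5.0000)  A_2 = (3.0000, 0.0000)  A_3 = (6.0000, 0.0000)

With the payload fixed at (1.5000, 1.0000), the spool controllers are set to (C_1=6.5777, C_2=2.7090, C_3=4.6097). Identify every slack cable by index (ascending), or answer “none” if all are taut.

1, 2

cable 1: √((4.5000)²+(4.0000)²)=6.0208, C_1=6.5777: slack
cable 2: √((1.5000)²+(-1.0000)²)=1.8028, C_2=2.7090: slack
cable 3: √((4.5000)²+(-1.0000)²)=4.6098, C_3=4.6097: taut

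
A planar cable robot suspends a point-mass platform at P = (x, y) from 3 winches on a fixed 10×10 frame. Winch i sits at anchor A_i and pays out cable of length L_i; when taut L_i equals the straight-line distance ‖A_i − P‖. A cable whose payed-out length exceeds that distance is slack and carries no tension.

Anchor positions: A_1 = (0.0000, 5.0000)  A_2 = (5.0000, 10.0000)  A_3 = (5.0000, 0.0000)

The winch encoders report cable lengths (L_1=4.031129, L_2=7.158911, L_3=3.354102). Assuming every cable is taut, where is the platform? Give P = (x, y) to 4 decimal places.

(3.5000, 3.0000)

each cable: (A_i−P)·(A_i−P) = L_i²; let k_i = ‖A_i‖²−L_i²
k_1 = 0.0000+25.0000−16.2500 = 8.7500
row 1: -10.0000x − 10.0000y = -65.0000  (k_2=73.7500)
row 2: -10.0000x + 10.0000y = -5.0000  (k_3=13.7500)
Cramer on rows 1–2 → x = 3.5000, y = 3.0000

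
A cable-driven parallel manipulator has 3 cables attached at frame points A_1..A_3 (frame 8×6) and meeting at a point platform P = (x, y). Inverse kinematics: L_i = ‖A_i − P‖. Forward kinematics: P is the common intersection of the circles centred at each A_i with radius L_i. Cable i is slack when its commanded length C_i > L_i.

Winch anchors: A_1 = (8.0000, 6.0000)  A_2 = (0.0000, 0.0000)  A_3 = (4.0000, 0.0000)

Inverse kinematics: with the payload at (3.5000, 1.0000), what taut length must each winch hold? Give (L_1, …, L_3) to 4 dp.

(6.7268, 3.6401, 1.1180)

L_1 = √((8.0000−3.5000)² + (6.0000−1.0000)²) = 6.7268
L_2 = √((0.0000−3.5000)² + (0.0000−1.0000)²) = 3.6401
L_3 = √((4.0000−3.5000)² + (0.0000−1.0000)²) = 1.1180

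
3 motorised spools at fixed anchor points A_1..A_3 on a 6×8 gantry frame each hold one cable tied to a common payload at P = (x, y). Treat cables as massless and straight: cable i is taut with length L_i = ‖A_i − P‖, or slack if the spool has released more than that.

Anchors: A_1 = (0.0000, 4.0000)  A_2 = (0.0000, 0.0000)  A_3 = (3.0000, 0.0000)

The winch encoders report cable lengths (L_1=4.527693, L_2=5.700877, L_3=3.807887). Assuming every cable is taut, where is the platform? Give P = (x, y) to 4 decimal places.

each cable: (A_i−P)·(A_i−P) = L_i²; let q_i = ‖A_i‖²−L_i²
q_1 = 0.0000+16.0000−20.5000 = -4.5000
row 1: 0.0000x + 8.0000y = 28.0000  (q_2=-32.5000)
row 2: -6.0000x + 8.0000y = 1.0000  (q_3=-5.5000)
Cramer on rows 1–2 → x = 4.5000, y = 3.5000

(4.5000, 3.5000)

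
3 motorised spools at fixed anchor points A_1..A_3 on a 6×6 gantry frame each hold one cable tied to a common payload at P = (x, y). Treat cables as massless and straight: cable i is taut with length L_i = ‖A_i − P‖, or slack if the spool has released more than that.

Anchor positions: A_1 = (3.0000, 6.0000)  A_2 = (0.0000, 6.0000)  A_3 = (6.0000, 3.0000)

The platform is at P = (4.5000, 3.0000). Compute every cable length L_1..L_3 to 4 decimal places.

cable 1: Δx=-1.5000, Δy=3.0000; L_1 = √(Δx²+Δy²) = 3.3541
cable 2: Δx=-4.5000, Δy=3.0000; L_2 = √(Δx²+Δy²) = 5.4083
cable 3: Δx=1.5000, Δy=0.0000; L_3 = √(Δx²+Δy²) = 1.5000

(3.3541, 5.4083, 1.5000)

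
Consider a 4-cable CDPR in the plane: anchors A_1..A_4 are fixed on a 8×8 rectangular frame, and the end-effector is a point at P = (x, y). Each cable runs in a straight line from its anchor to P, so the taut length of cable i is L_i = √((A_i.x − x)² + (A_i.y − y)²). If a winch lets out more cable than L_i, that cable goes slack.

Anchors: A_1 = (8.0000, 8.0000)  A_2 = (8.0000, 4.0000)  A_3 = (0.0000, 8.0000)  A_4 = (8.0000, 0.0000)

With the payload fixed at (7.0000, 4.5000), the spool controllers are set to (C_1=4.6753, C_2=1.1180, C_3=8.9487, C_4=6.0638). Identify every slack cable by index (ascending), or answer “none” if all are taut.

1, 3, 4

i=1: geometric 3.6401 vs commanded 4.6753 ⇒ slack
i=2: geometric 1.1180 vs commanded 1.1180 ⇒ taut
i=3: geometric 7.8262 vs commanded 8.9487 ⇒ slack
i=4: geometric 4.6098 vs commanded 6.0638 ⇒ slack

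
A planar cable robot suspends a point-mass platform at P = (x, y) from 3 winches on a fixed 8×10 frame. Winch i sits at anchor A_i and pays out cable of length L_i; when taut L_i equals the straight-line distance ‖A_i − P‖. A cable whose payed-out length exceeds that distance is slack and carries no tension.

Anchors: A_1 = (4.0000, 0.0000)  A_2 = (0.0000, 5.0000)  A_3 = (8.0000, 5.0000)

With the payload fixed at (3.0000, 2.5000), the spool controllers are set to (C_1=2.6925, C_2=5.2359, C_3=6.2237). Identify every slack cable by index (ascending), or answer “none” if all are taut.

2, 3

i=1: geometric 2.6926 vs commanded 2.6925 ⇒ taut
i=2: geometric 3.9051 vs commanded 5.2359 ⇒ slack
i=3: geometric 5.5902 vs commanded 6.2237 ⇒ slack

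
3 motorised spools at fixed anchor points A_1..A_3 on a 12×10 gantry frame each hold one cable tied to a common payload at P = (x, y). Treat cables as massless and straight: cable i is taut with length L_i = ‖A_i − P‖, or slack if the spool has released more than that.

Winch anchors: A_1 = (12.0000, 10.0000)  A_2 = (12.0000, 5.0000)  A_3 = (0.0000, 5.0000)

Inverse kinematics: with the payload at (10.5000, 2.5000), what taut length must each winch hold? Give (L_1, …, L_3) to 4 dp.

cable 1: Δx=1.5000, Δy=7.5000; L_1 = √(Δx²+Δy²) = 7.6485
cable 2: Δx=1.5000, Δy=2.5000; L_2 = √(Δx²+Δy²) = 2.9155
cable 3: Δx=-10.5000, Δy=2.5000; L_3 = √(Δx²+Δy²) = 10.7935

(7.6485, 2.9155, 10.7935)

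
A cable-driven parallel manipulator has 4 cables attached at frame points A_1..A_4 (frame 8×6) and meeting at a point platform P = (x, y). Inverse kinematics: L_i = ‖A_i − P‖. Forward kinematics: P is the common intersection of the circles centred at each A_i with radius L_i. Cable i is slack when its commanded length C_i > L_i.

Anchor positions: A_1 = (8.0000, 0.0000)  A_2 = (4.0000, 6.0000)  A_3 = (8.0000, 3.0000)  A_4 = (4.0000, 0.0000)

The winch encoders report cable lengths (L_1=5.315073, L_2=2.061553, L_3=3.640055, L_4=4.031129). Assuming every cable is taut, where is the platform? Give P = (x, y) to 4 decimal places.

circle eqns → linear via eq_j − eq_1; set q_j = A_j·A_j − L_j²
q_1 = 64.0000+0.0000−28.2500 = 35.7500
8.0000·x − 12.0000·y = q_1−q_2 = -12.0000
0.0000·x − 6.0000·y = q_1−q_3 = -24.0000
8.0000·x + 0.0000·y = q_1−q_4 = 36.0000
solve first two rows → x=4.5000, y=4.0000
check cable 4: ‖A_4−P‖² = 16.2500 ≈ L_4² = 16.2500 ✓

(4.5000, 4.0000)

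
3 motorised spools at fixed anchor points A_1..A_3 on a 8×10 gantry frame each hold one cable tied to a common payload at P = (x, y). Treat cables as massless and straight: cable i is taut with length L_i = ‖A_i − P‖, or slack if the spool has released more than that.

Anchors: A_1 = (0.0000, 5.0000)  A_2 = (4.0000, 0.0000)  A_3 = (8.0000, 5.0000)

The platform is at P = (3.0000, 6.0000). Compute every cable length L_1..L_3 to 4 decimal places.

(3.1623, 6.0828, 5.0990)

cable 1: Δx=-3.0000, Δy=-1.0000; L_1 = √(Δx²+Δy²) = 3.1623
cable 2: Δx=1.0000, Δy=-6.0000; L_2 = √(Δx²+Δy²) = 6.0828
cable 3: Δx=5.0000, Δy=-1.0000; L_3 = √(Δx²+Δy²) = 5.0990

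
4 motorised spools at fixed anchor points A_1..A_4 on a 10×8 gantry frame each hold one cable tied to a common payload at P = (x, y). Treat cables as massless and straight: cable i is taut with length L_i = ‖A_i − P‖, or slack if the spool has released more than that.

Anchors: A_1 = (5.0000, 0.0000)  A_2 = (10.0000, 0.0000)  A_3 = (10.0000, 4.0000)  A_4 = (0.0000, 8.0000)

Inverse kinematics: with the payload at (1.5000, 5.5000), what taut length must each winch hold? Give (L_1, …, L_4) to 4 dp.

L_1 = √((5.0000−1.5000)² + (0.0000−5.5000)²) = 6.5192
L_2 = √((10.0000−1.5000)² + (0.0000−5.5000)²) = 10.1242
L_3 = √((10.0000−1.5000)² + (4.0000−5.5000)²) = 8.6313
L_4 = √((0.0000−1.5000)² + (8.0000−5.5000)²) = 2.9155

(6.5192, 10.1242, 8.6313, 2.9155)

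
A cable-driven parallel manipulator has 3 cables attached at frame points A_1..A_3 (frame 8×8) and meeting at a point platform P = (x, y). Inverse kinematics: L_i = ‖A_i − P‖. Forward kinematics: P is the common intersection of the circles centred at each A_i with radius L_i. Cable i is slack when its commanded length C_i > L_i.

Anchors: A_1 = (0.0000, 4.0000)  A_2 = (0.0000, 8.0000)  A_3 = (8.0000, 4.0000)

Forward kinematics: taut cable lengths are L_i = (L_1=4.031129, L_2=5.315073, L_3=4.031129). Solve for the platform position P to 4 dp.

each cable: (A_i−P)·(A_i−P) = L_i²; let q_i = ‖A_i‖²−L_i²
q_1 = 0.0000+16.0000−16.2500 = -0.2500
row 1: 0.0000x − 8.0000y = -36.0000  (q_2=35.7500)
row 2: -16.0000x + 0.0000y = -64.0000  (q_3=63.7500)
Cramer on rows 1–2 → x = 4.0000, y = 4.5000

(4.0000, 4.5000)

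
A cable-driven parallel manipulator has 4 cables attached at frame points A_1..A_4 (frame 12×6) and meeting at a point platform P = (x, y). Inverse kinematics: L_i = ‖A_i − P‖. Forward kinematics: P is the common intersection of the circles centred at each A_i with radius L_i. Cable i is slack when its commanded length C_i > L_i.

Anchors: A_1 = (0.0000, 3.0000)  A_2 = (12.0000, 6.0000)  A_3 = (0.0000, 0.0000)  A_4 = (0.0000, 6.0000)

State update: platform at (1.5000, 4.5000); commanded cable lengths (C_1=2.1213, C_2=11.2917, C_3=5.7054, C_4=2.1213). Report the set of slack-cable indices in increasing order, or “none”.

i=1: geometric 2.1213 vs commanded 2.1213 ⇒ taut
i=2: geometric 10.6066 vs commanded 11.2917 ⇒ slack
i=3: geometric 4.7434 vs commanded 5.7054 ⇒ slack
i=4: geometric 2.1213 vs commanded 2.1213 ⇒ taut

2, 3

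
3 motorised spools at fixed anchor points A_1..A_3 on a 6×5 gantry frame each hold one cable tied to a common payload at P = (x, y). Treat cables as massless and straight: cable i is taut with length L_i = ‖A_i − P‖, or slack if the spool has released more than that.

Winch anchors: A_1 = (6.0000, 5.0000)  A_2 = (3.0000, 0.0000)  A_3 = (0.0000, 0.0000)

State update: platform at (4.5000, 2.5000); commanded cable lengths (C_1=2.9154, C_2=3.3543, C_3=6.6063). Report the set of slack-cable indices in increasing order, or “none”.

2, 3

cable 1: L_1 = ‖A_1−P‖ = 2.9155;  C_1 = 2.9154 → taut
cable 2: L_2 = ‖A_2−P‖ = 2.9155;  C_2 = 3.3543 → slack
cable 3: L_3 = ‖A_3−P‖ = 5.1478;  C_3 = 6.6063 → slack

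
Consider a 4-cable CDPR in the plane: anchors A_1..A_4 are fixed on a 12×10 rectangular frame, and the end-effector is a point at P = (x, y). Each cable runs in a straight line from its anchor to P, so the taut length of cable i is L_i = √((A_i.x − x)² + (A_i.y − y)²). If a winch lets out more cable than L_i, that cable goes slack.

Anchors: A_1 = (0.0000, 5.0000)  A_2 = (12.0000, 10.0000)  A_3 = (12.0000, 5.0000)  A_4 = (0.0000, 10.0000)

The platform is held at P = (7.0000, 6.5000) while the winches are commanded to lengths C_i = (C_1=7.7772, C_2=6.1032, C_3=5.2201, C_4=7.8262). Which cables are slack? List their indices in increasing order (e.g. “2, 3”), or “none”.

1

cable 1: L_1 = ‖A_1−P‖ = 7.1589;  C_1 = 7.7772 → slack
cable 2: L_2 = ‖A_2−P‖ = 6.1033;  C_2 = 6.1032 → taut
cable 3: L_3 = ‖A_3−P‖ = 5.2202;  C_3 = 5.2201 → taut
cable 4: L_4 = ‖A_4−P‖ = 7.8262;  C_4 = 7.8262 → taut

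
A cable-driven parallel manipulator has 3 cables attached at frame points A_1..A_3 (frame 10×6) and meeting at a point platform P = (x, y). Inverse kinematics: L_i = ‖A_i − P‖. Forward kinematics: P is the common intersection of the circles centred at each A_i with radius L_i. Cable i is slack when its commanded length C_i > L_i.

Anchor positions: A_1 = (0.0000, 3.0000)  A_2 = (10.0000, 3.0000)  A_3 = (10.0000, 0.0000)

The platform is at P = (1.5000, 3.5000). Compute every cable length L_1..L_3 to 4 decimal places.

(1.5811, 8.5147, 9.1924)

L_1: Δ = A_1−P = (-1.5000, -0.5000) → ‖Δ‖ = √2.5000 = 1.5811
L_2: Δ = A_2−P = (8.5000, -0.5000) → ‖Δ‖ = √72.5000 = 8.5147
L_3: Δ = A_3−P = (8.5000, -3.5000) → ‖Δ‖ = √84.5000 = 9.1924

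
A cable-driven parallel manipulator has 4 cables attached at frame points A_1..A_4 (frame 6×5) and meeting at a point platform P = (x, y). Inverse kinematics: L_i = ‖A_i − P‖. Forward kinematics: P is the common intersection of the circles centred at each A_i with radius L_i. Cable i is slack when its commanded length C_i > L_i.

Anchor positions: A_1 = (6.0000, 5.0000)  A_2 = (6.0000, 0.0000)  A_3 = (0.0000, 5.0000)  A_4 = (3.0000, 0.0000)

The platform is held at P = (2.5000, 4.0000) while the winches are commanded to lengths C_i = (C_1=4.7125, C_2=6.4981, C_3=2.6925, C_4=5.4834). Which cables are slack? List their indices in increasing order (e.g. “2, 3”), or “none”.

1, 2, 4

cable 1: L_1 = ‖A_1−P‖ = 3.6401;  C_1 = 4.7125 → slack
cable 2: L_2 = ‖A_2−P‖ = 5.3151;  C_2 = 6.4981 → slack
cable 3: L_3 = ‖A_3−P‖ = 2.6926;  C_3 = 2.6925 → taut
cable 4: L_4 = ‖A_4−P‖ = 4.0311;  C_4 = 5.4834 → slack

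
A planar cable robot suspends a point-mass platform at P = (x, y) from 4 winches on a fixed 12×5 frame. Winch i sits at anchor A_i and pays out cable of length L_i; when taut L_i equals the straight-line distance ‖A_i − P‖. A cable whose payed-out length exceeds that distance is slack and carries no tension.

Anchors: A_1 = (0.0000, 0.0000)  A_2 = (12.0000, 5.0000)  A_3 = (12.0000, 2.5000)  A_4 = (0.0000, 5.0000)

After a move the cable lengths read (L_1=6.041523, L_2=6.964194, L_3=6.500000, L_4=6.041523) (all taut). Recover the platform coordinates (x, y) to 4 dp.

(5.5000, 2.5000)

each cable: (A_i−P)·(A_i−P) = L_i²; let c_i = ‖A_i‖²−L_i²
c_1 = 0.0000+0.0000−36.5000 = -36.5000
row 1: -24.0000x − 10.0000y = -157.0000  (c_2=120.5000)
row 2: -24.0000x − 5.0000y = -144.5000  (c_3=108.0000)
row 3: 0.0000x − 10.0000y = -25.0000  (c_4=-11.5000)
Cramer on rows 1–2 → x = 5.5000, y = 2.5000
check cable 4: ‖A_4−P‖² = 36.5000 ≈ L_4² = 36.5000 ✓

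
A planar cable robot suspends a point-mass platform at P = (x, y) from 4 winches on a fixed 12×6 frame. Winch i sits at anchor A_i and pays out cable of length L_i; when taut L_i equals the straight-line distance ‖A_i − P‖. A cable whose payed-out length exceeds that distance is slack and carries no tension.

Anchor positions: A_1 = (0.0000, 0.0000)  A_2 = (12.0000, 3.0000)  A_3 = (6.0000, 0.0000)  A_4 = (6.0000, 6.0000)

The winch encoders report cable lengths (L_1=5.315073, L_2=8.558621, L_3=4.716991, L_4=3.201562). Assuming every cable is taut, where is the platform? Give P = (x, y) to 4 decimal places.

expand ‖A_i−P‖²=L_i² and subtract eq 1 (k_i ≔ ‖A_i‖²−L_i²)
k_1 = 0.0000+0.0000−28.2500 = -28.2500
eq1−eq2 → [-24.0000  -6.0000]·P = -108.0000
eq1−eq3 → [-12.0000  0.0000]·P = -42.0000
eq1−eq4 → [-12.0000  -12.0000]·P = -90.0000
2×2 solve → P = (3.5000, 4.0000)
check cable 4: ‖A_4−P‖² = 10.2500 ≈ L_4² = 10.2500 ✓

(3.5000, 4.0000)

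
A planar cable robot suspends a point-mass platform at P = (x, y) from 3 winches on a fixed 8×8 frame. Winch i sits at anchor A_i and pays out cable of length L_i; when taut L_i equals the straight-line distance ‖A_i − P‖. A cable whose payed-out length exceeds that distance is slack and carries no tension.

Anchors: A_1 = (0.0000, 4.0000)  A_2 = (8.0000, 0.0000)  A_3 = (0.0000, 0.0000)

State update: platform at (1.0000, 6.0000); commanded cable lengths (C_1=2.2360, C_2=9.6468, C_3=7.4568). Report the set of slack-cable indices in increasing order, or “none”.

2, 3

cable 1: √((-1.0000)²+(-2.0000)²)=2.2361, C_1=2.2360: taut
cable 2: √((7.0000)²+(-6.0000)²)=9.2195, C_2=9.6468: slack
cable 3: √((-1.0000)²+(-6.0000)²)=6.0828, C_3=7.4568: slack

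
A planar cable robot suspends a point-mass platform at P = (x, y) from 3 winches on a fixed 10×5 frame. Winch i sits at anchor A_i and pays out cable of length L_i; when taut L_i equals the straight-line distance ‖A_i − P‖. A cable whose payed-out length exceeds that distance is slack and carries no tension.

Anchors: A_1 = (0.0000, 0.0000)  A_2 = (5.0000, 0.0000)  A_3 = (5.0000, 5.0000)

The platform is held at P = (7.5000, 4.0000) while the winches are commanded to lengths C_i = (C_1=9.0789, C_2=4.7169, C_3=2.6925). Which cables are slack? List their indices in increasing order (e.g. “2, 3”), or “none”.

cable 1: L_1 = ‖A_1−P‖ = 8.5000;  C_1 = 9.0789 → slack
cable 2: L_2 = ‖A_2−P‖ = 4.7170;  C_2 = 4.7169 → taut
cable 3: L_3 = ‖A_3−P‖ = 2.6926;  C_3 = 2.6925 → taut

1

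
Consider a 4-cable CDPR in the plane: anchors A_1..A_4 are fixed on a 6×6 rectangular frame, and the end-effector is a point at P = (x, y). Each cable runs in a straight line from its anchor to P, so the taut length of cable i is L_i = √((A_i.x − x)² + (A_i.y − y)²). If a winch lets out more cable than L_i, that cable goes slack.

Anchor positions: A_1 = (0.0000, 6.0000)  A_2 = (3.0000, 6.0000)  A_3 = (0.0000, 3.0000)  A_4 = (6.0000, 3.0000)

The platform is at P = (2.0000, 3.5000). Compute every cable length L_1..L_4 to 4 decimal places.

cable 1: Δx=-2.0000, Δy=2.5000; L_1 = √(Δx²+Δy²) = 3.2016
cable 2: Δx=1.0000, Δy=2.5000; L_2 = √(Δx²+Δy²) = 2.6926
cable 3: Δx=-2.0000, Δy=-0.5000; L_3 = √(Δx²+Δy²) = 2.0616
cable 4: Δx=4.0000, Δy=-0.5000; L_4 = √(Δx²+Δy²) = 4.0311

(3.2016, 2.6926, 2.0616, 4.0311)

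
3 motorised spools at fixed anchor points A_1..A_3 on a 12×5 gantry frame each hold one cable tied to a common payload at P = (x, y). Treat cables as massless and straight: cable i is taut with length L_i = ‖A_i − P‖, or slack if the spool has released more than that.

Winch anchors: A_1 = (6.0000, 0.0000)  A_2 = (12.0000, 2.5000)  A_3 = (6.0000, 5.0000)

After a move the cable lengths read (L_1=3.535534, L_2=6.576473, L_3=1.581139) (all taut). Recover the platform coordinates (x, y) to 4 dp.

(5.5000, 3.5000)

each cable: (A_i−P)·(A_i−P) = L_i²; let c_i = ‖A_i‖²−L_i²
c_1 = 36.0000+0.0000−12.5000 = 23.5000
row 1: -12.0000x − 5.0000y = -83.5000  (c_2=107.0000)
row 2: 0.0000x − 10.0000y = -35.0000  (c_3=58.5000)
Cramer on rows 1–2 → x = 5.5000, y = 3.5000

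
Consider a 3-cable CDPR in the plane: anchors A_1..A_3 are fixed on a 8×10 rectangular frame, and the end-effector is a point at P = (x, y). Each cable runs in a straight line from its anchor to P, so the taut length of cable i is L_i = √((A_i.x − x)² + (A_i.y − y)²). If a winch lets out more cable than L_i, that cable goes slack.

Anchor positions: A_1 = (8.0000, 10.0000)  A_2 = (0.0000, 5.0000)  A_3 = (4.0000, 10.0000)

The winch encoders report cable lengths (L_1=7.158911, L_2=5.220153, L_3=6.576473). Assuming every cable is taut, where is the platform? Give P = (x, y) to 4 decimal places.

expand ‖A_i−P‖²=L_i² and subtract eq 1 (k_i ≔ ‖A_i‖²−L_i²)
k_1 = 64.0000+100.0000−51.2500 = 112.7500
eq1−eq2 → [16.0000  10.0000]·P = 115.0000
eq1−eq3 → [8.0000  0.0000]·P = 40.0000
2×2 solve → P = (5.0000, 3.5000)

(5.0000, 3.5000)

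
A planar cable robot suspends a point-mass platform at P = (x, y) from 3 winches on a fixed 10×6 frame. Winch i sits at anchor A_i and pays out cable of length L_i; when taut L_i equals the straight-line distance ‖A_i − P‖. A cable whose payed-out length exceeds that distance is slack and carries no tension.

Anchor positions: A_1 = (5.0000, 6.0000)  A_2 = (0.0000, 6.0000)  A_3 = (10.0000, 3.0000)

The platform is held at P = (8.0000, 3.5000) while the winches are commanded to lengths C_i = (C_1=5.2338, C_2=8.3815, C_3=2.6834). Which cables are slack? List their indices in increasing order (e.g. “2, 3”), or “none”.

1, 3

i=1: geometric 3.9051 vs commanded 5.2338 ⇒ slack
i=2: geometric 8.3815 vs commanded 8.3815 ⇒ taut
i=3: geometric 2.0616 vs commanded 2.6834 ⇒ slack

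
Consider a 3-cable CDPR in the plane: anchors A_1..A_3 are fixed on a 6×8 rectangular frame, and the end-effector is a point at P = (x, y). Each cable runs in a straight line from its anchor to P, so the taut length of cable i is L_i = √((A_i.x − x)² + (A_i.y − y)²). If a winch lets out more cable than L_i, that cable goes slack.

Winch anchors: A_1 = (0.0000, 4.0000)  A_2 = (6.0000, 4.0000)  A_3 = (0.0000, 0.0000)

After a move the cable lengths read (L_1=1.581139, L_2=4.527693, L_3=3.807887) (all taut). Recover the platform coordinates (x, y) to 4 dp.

each cable: (A_i−P)·(A_i−P) = L_i²; let q_i = ‖A_i‖²−L_i²
q_1 = 0.0000+16.0000−2.5000 = 13.5000
row 1: -12.0000x + 0.0000y = -18.0000  (q_2=31.5000)
row 2: 0.0000x + 8.0000y = 28.0000  (q_3=-14.5000)
Cramer on rows 1–2 → x = 1.5000, y = 3.5000

(1.5000, 3.5000)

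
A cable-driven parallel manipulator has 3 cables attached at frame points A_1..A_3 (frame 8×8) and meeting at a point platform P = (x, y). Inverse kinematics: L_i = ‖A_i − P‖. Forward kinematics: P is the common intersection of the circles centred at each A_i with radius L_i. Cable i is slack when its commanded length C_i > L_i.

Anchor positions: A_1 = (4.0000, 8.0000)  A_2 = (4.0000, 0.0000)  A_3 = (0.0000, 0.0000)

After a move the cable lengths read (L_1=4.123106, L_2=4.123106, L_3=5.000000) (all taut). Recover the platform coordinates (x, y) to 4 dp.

(3.0000, 4.0000)

circle eqns → linear via eq_j − eq_1; set c_j = A_j·A_j − L_j²
c_1 = 16.0000+64.0000−17.0000 = 63.0000
0.0000·x + 16.0000·y = c_1−c_2 = 64.0000
8.0000·x + 16.0000·y = c_1−c_3 = 88.0000
solve first two rows → x=3.0000, y=4.0000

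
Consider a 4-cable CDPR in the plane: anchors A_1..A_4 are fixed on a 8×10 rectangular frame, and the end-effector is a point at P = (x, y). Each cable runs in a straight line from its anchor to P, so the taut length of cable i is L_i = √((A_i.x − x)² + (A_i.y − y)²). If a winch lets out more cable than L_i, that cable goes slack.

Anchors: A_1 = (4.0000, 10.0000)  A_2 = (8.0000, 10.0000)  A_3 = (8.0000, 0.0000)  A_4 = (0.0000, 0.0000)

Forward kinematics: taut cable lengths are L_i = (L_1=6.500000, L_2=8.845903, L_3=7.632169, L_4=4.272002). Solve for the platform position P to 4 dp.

circle eqns → linear via eq_j − eq_1; set c_j = A_j·A_j − L_j²
c_1 = 16.0000+100.0000−42.2500 = 73.7500
-8.0000·x + 0.0000·y = c_1−c_2 = -12.0000
-8.0000·x + 20.0000·y = c_1−c_3 = 68.0000
8.0000·x + 20.0000·y = c_1−c_4 = 92.0000
solve first two rows → x=1.5000, y=4.0000
check cable 4: ‖A_4−P‖² = 18.2500 ≈ L_4² = 18.2500 ✓

(1.5000, 4.0000)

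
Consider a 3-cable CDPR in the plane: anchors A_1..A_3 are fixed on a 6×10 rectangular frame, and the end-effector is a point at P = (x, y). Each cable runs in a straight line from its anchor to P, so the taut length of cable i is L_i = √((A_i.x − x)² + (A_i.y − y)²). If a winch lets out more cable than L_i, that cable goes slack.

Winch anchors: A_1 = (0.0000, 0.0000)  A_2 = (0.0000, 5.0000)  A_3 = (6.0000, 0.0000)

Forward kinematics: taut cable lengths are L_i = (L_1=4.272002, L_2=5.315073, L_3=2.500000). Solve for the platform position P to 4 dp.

circle eqns → linear via eq_j − eq_1; set k_j = A_j·A_j − L_j²
k_1 = 0.0000+0.0000−18.2500 = -18.2500
0.0000·x − 10.0000·y = k_1−k_2 = -15.0000
-12.0000·x + 0.0000·y = k_1−k_3 = -48.0000
solve first two rows → x=4.0000, y=1.5000

(4.0000, 1.5000)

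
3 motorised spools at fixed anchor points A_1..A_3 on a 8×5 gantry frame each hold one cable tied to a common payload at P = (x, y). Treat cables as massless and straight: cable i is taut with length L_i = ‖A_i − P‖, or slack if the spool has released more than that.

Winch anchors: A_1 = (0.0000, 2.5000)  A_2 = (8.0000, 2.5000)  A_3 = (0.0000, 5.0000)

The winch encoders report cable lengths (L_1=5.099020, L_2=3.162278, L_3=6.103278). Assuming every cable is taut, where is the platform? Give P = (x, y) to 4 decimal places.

expand ‖A_i−P‖²=L_i² and subtract eq 1 (q_i ≔ ‖A_i‖²−L_i²)
q_1 = 0.0000+6.2500−26.0000 = -19.7500
eq1−eq2 → [-16.0000  0.0000]·P = -80.0000
eq1−eq3 → [0.0000  -5.0000]·P = -7.5000
2×2 solve → P = (5.0000, 1.5000)

(5.0000, 1.5000)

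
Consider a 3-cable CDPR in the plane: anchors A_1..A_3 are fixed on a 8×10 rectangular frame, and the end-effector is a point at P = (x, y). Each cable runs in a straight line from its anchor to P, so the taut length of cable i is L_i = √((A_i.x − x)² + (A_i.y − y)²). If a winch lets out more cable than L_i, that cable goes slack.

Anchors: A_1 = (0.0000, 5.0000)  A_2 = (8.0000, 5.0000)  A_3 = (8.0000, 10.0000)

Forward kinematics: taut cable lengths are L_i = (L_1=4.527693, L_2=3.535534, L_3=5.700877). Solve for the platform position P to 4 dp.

each cable: (A_i−P)·(A_i−P) = L_i²; let q_i = ‖A_i‖²−L_i²
q_1 = 0.0000+25.0000−20.5000 = 4.5000
row 1: -16.0000x + 0.0000y = -72.0000  (q_2=76.5000)
row 2: -16.0000x − 10.0000y = -127.0000  (q_3=131.5000)
Cramer on rows 1–2 → x = 4.5000, y = 5.5000

(4.5000, 5.5000)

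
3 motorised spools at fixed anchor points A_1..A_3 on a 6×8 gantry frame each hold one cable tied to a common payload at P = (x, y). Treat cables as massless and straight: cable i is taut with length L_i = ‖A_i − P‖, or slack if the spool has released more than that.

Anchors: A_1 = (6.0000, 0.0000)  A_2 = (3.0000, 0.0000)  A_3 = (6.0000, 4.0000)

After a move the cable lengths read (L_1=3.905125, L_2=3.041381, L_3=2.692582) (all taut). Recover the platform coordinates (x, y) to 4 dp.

circle eqns → linear via eq_j − eq_1; set q_j = A_j·A_j − L_j²
q_1 = 36.0000+0.0000−15.2500 = 20.7500
6.0000·x + 0.0000·y = q_1−q_2 = 21.0000
0.0000·x − 8.0000·y = q_1−q_3 = -24.0000
solve first two rows → x=3.5000, y=3.0000

(3.5000, 3.0000)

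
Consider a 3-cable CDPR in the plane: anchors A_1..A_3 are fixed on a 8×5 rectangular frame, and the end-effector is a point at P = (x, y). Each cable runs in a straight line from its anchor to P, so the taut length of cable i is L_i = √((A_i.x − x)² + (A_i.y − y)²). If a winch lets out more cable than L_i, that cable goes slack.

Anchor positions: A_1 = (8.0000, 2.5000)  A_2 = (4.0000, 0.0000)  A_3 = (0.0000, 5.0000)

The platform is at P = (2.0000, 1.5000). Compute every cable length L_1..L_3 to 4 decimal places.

(6.0828, 2.5000, 4.0311)

L_1: Δ = A_1−P = (6.0000, 1.0000) → ‖Δ‖ = √37.0000 = 6.0828
L_2: Δ = A_2−P = (2.0000, -1.5000) → ‖Δ‖ = √6.2500 = 2.5000
L_3: Δ = A_3−P = (-2.0000, 3.5000) → ‖Δ‖ = √16.2500 = 4.0311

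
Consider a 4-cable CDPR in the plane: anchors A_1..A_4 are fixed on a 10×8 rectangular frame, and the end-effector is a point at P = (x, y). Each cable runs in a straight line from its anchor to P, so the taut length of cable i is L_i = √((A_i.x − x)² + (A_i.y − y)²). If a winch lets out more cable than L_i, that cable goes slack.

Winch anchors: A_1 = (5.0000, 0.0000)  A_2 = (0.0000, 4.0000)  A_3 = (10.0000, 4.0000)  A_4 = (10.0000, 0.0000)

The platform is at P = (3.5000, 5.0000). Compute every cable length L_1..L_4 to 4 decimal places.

(5.2202, 3.6401, 6.5765, 8.2006)

cable 1: Δx=1.5000, Δy=-5.0000; L_1 = √(Δx²+Δy²) = 5.2202
cable 2: Δx=-3.5000, Δy=-1.0000; L_2 = √(Δx²+Δy²) = 3.6401
cable 3: Δx=6.5000, Δy=-1.0000; L_3 = √(Δx²+Δy²) = 6.5765
cable 4: Δx=6.5000, Δy=-5.0000; L_4 = √(Δx²+Δy²) = 8.2006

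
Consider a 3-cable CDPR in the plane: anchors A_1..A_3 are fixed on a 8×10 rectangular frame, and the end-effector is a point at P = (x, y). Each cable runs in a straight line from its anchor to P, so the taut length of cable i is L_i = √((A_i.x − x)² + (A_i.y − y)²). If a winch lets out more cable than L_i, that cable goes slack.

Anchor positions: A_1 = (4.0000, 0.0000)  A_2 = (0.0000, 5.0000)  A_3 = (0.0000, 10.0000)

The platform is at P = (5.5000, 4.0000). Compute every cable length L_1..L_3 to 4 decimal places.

L_1 = √((4.0000−5.5000)² + (0.0000−4.0000)²) = 4.2720
L_2 = √((0.0000−5.5000)² + (5.0000−4.0000)²) = 5.5902
L_3 = √((0.0000−5.5000)² + (10.0000−4.0000)²) = 8.1394

(4.2720, 5.5902, 8.1394)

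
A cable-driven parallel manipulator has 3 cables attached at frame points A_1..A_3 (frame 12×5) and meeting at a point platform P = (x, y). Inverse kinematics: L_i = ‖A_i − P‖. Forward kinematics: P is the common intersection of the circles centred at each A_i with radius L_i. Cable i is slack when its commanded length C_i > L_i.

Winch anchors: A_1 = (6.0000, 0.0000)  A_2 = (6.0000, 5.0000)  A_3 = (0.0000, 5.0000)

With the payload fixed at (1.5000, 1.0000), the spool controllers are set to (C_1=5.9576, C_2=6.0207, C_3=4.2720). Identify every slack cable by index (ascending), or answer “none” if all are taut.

1

i=1: geometric 4.6098 vs commanded 5.9576 ⇒ slack
i=2: geometric 6.0208 vs commanded 6.0207 ⇒ taut
i=3: geometric 4.2720 vs commanded 4.2720 ⇒ taut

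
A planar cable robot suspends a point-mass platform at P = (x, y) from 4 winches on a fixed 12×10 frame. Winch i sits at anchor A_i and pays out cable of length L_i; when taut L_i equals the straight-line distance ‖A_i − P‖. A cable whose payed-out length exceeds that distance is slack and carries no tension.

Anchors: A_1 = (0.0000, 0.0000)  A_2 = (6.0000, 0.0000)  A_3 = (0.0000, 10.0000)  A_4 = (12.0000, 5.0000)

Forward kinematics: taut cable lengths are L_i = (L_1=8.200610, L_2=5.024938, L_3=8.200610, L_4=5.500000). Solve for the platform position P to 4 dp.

circle eqns → linear via eq_j − eq_1; set k_j = A_j·A_j − L_j²
k_1 = 0.0000+0.0000−67.2500 = -67.2500
-12.0000·x + 0.0000·y = k_1−k_2 = -78.0000
0.0000·x − 20.0000·y = k_1−k_3 = -100.0000
-24.0000·x − 10.0000·y = k_1−k_4 = -206.0000
solve first two rows → x=6.5000, y=5.0000
check cable 4: ‖A_4−P‖² = 30.2500 ≈ L_4² = 30.2500 ✓

(6.5000, 5.0000)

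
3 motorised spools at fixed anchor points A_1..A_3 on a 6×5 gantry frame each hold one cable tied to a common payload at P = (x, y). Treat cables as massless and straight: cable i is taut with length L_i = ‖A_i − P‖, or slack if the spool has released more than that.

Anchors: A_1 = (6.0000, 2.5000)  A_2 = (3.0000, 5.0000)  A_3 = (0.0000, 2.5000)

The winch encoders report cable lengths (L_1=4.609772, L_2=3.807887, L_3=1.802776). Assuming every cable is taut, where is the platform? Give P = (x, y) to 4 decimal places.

(1.5000, 1.5000)

circle eqns → linear via eq_j − eq_1; set q_j = A_j·A_j − L_j²
q_1 = 36.0000+6.2500−21.2500 = 21.0000
6.0000·x − 5.0000·y = q_1−q_2 = 1.5000
12.0000·x + 0.0000·y = q_1−q_3 = 18.0000
solve first two rows → x=1.5000, y=1.5000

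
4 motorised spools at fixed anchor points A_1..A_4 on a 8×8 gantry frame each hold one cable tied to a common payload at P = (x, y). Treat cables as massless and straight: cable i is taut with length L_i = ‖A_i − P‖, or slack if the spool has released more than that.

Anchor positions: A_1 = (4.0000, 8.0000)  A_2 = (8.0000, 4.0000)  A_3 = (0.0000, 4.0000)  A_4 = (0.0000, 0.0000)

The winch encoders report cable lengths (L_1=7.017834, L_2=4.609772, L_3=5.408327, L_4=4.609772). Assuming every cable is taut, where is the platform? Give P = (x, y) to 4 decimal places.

(4.5000, 1.0000)

expand ‖A_i−P‖²=L_i² and subtract eq 1 (c_i ≔ ‖A_i‖²−L_i²)
c_1 = 16.0000+64.0000−49.2500 = 30.7500
eq1−eq2 → [-8.0000  8.0000]·P = -28.0000
eq1−eq3 → [8.0000  8.0000]·P = 44.0000
eq1−eq4 → [8.0000  16.0000]·P = 52.0000
2×2 solve → P = (4.5000, 1.0000)
check cable 4: ‖A_4−P‖² = 21.2500 ≈ L_4² = 21.2500 ✓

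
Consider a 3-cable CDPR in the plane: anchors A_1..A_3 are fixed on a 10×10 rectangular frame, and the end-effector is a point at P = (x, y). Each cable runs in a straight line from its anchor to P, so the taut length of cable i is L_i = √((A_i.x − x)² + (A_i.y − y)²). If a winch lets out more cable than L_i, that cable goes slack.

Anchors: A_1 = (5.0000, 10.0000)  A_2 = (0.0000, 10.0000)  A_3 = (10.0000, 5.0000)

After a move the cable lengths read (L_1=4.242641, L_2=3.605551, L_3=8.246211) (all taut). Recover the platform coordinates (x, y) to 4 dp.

(2.0000, 7.0000)

expand ‖A_i−P‖²=L_i² and subtract eq 1 (k_i ≔ ‖A_i‖²−L_i²)
k_1 = 25.0000+100.0000−18.0000 = 107.0000
eq1−eq2 → [10.0000  0.0000]·P = 20.0000
eq1−eq3 → [-10.0000  10.0000]·P = 50.0000
2×2 solve → P = (2.0000, 7.0000)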